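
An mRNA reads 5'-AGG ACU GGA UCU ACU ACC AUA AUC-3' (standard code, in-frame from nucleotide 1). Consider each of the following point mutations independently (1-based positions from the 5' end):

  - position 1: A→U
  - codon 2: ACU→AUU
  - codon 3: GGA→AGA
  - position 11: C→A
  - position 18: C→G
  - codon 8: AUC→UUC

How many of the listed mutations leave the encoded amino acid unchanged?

Codon 1: AGG (Arg) → UGG (Trp) — missense.
Codon 2: ACU (Thr) → AUU (Ile) — missense.
Codon 3: GGA (Gly) → AGA (Arg) — missense.
Codon 4: UCU (Ser) → UAU (Tyr) — missense.
Codon 6: ACC (Thr) → ACG (Thr) — synonymous.
Codon 8: AUC (Ile) → UUC (Phe) — missense.
Synonymous: 1 of 6.

1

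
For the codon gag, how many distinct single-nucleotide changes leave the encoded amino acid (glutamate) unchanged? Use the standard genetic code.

1

Position 1: none → 0 synonymous.
Position 2: none → 0 synonymous.
Position 3: GAA → 1 synonymous.
Total: 0 + 0 + 1 = 1.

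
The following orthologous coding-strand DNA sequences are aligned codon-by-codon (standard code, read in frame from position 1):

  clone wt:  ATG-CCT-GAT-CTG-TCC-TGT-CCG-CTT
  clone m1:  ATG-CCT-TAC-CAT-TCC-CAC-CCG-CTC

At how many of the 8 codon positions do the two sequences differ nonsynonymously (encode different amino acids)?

Codon 1: ATG Met / ATG Met — identical.
Codon 2: CCT Pro / CCT Pro — identical.
Codon 3: GAT Asp / TAC Tyr — nonsynonymous.
Codon 4: CTG Leu / CAT His — nonsynonymous.
Codon 5: TCC Ser / TCC Ser — identical.
Codon 6: TGT Cys / CAC His — nonsynonymous.
Codon 7: CCG Pro / CCG Pro — identical.
Codon 8: CTT Leu / CTC Leu — synonymous.
Nonsynonymous differences: 3.

3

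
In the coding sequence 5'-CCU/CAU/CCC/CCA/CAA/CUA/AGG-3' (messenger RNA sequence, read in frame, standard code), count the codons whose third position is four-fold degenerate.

4

Codon 1 CCU (Pro): third position 4-fold.
Codon 2 CAU (His): third position 2-fold.
Codon 3 CCC (Pro): third position 4-fold.
Codon 4 CCA (Pro): third position 4-fold.
Codon 5 CAA (Gln): third position 2-fold.
Codon 6 CUA (Leu): third position 4-fold.
Codon 7 AGG (Arg): third position 2-fold.
Four-fold degenerate third positions: 4.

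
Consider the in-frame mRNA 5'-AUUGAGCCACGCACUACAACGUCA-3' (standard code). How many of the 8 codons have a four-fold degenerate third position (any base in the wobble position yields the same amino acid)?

Codon 1 AUU (Ile): third position 3-fold.
Codon 2 GAG (Glu): third position 2-fold.
Codon 3 CCA (Pro): third position 4-fold.
Codon 4 CGC (Arg): third position 4-fold.
Codon 5 ACU (Thr): third position 4-fold.
Codon 6 ACA (Thr): third position 4-fold.
Codon 7 ACG (Thr): third position 4-fold.
Codon 8 UCA (Ser): third position 4-fold.
Four-fold degenerate third positions: 6.

6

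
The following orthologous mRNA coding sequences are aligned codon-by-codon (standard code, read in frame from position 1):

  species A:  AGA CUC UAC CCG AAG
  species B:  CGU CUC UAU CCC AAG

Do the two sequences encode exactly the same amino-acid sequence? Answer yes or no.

Codon 1: AGA Arg / CGU Arg — synonymous.
Codon 2: CUC Leu / CUC Leu — identical.
Codon 3: UAC Tyr / UAU Tyr — synonymous.
Codon 4: CCG Pro / CCC Pro — synonymous.
Codon 5: AAG Lys / AAG Lys — identical.
Nonsynonymous differences: 0 → same protein.

yes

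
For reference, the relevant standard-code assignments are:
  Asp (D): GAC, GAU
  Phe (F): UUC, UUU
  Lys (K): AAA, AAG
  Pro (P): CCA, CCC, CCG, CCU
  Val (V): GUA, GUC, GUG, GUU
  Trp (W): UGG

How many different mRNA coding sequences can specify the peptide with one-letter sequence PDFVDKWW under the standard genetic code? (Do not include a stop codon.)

256

Pro: 4 codons.
Asp: 2 codons.
Phe: 2 codons.
Val: 4 codons.
Asp: 2 codons.
Lys: 2 codons.
Trp: 1 codon.
Trp: 1 codon.
4 × 2 × 2 × 4 × 2 × 2 × 1 × 1 = 256.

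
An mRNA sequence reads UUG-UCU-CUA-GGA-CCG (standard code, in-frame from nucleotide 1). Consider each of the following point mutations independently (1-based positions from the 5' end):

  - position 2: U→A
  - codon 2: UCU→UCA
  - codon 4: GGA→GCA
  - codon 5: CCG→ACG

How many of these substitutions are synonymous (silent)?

Codon 1: UUG (Leu) → UAG (Stop) — nonsense.
Codon 2: UCU (Ser) → UCA (Ser) — synonymous.
Codon 4: GGA (Gly) → GCA (Ala) — missense.
Codon 5: CCG (Pro) → ACG (Thr) — missense.
Synonymous: 1 of 4.

1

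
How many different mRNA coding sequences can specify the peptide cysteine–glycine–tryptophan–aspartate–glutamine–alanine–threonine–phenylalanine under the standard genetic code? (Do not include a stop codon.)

1024

Cys: 2 codons.
Gly: 4 codons.
Trp: 1 codon.
Asp: 2 codons.
Gln: 2 codons.
Ala: 4 codons.
Thr: 4 codons.
Phe: 2 codons.
2 × 4 × 1 × 2 × 2 × 4 × 4 × 2 = 1024.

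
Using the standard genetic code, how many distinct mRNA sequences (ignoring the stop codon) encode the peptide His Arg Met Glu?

His: 2 codons.
Arg: 6 codons.
Met: 1 codon.
Glu: 2 codons.
2 × 6 × 1 × 2 = 24.

24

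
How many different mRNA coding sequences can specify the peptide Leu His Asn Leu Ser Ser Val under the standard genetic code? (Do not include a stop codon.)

Leu: 6 codons.
His: 2 codons.
Asn: 2 codons.
Leu: 6 codons.
Ser: 6 codons.
Ser: 6 codons.
Val: 4 codons.
6 × 2 × 2 × 6 × 6 × 6 × 4 = 20736.

20736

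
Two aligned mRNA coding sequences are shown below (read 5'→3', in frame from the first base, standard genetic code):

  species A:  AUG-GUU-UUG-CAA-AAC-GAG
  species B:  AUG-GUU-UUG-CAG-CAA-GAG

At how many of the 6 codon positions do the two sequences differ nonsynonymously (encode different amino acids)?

1

Codon 1: AUG Met / AUG Met — identical.
Codon 2: GUU Val / GUU Val — identical.
Codon 3: UUG Leu / UUG Leu — identical.
Codon 4: CAA Gln / CAG Gln — synonymous.
Codon 5: AAC Asn / CAA Gln — nonsynonymous.
Codon 6: GAG Glu / GAG Glu — identical.
Nonsynonymous differences: 1.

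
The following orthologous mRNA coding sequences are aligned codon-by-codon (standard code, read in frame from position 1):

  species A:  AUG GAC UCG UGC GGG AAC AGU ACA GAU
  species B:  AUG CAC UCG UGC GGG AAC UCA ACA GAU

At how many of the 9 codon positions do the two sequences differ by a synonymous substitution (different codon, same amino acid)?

1

Codon 1: AUG Met / AUG Met — identical.
Codon 2: GAC Asp / CAC His — nonsynonymous.
Codon 3: UCG Ser / UCG Ser — identical.
Codon 4: UGC Cys / UGC Cys — identical.
Codon 5: GGG Gly / GGG Gly — identical.
Codon 6: AAC Asn / AAC Asn — identical.
Codon 7: AGU Ser / UCA Ser — synonymous.
Codon 8: ACA Thr / ACA Thr — identical.
Codon 9: GAU Asp / GAU Asp — identical.
Synonymous differences: 1.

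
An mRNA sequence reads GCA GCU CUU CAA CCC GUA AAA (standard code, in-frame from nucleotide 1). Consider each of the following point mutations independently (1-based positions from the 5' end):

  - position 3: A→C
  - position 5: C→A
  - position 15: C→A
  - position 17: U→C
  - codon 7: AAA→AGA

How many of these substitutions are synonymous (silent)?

2

Codon 1: GCA (Ala) → GCC (Ala) — synonymous.
Codon 2: GCU (Ala) → GAU (Asp) — missense.
Codon 5: CCC (Pro) → CCA (Pro) — synonymous.
Codon 6: GUA (Val) → GCA (Ala) — missense.
Codon 7: AAA (Lys) → AGA (Arg) — missense.
Synonymous: 2 of 5.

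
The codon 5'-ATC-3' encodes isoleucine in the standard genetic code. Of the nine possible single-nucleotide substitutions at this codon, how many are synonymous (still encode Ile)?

2

Position 1: none → 0 synonymous.
Position 2: none → 0 synonymous.
Position 3: ATT, ATA → 2 synonymous.
Total: 0 + 0 + 2 = 2.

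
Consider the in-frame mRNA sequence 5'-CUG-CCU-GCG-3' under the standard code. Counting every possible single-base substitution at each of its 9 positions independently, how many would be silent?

10

Codon 1 (CUG, Leu): 4 synonymous substitutions.
Codon 2 (CCU, Pro): 3 synonymous substitutions.
Codon 3 (GCG, Ala): 3 synonymous substitutions.
Total: 4 + 3 + 3 = 10.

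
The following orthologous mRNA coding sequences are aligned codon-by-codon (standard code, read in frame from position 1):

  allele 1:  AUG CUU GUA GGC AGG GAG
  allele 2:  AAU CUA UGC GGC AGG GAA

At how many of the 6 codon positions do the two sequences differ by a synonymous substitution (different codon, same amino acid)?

Codon 1: AUG Met / AAU Asn — nonsynonymous.
Codon 2: CUU Leu / CUA Leu — synonymous.
Codon 3: GUA Val / UGC Cys — nonsynonymous.
Codon 4: GGC Gly / GGC Gly — identical.
Codon 5: AGG Arg / AGG Arg — identical.
Codon 6: GAG Glu / GAA Glu — synonymous.
Synonymous differences: 2.

2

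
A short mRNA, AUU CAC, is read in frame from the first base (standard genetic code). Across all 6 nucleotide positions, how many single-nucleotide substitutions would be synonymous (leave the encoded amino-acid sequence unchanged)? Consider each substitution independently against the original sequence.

3

Codon 1 (AUU, Ile): 2 synonymous substitutions.
Codon 2 (CAC, His): 1 synonymous substitution.
Total: 2 + 1 = 3.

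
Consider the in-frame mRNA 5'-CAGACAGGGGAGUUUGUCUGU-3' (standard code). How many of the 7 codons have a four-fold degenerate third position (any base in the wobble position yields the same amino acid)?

3

Codon 1 CAG (Gln): third position 2-fold.
Codon 2 ACA (Thr): third position 4-fold.
Codon 3 GGG (Gly): third position 4-fold.
Codon 4 GAG (Glu): third position 2-fold.
Codon 5 UUU (Phe): third position 2-fold.
Codon 6 GUC (Val): third position 4-fold.
Codon 7 UGU (Cys): third position 2-fold.
Four-fold degenerate third positions: 3.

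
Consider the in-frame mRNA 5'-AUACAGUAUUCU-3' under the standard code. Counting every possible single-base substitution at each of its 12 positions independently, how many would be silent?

7

Codon 1 (AUA, Ile): 2 synonymous substitutions.
Codon 2 (CAG, Gln): 1 synonymous substitution.
Codon 3 (UAU, Tyr): 1 synonymous substitution.
Codon 4 (UCU, Ser): 3 synonymous substitutions.
Total: 2 + 1 + 1 + 3 = 7.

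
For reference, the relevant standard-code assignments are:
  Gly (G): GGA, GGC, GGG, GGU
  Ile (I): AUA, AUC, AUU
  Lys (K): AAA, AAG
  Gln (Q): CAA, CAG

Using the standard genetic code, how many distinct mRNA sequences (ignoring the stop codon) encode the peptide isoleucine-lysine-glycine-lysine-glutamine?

Ile: 3 codons.
Lys: 2 codons.
Gly: 4 codons.
Lys: 2 codons.
Gln: 2 codons.
3 × 2 × 4 × 2 × 2 = 96.

96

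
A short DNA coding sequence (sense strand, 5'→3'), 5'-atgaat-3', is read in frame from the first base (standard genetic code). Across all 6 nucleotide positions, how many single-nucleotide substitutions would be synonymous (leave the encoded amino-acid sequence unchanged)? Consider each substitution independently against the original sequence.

Codon 1 (ATG, Met): 0 synonymous substitutions.
Codon 2 (AAT, Asn): 1 synonymous substitution.
Total: 0 + 1 = 1.

1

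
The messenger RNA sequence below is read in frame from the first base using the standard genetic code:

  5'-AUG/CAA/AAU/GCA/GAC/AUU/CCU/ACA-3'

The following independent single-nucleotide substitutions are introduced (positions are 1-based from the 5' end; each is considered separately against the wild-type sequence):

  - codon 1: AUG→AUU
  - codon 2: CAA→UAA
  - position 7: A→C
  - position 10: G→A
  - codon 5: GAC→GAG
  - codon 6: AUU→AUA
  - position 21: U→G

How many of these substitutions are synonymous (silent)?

2

Codon 1: AUG (Met) → AUU (Ile) — missense.
Codon 2: CAA (Gln) → UAA (Stop) — nonsense.
Codon 3: AAU (Asn) → CAU (His) — missense.
Codon 4: GCA (Ala) → ACA (Thr) — missense.
Codon 5: GAC (Asp) → GAG (Glu) — missense.
Codon 6: AUU (Ile) → AUA (Ile) — synonymous.
Codon 7: CCU (Pro) → CCG (Pro) — synonymous.
Synonymous: 2 of 7.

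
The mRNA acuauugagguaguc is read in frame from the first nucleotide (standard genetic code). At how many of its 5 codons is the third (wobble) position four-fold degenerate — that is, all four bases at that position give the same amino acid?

3

Codon 1 ACU (Thr): third position 4-fold.
Codon 2 AUU (Ile): third position 3-fold.
Codon 3 GAG (Glu): third position 2-fold.
Codon 4 GUA (Val): third position 4-fold.
Codon 5 GUC (Val): third position 4-fold.
Four-fold degenerate third positions: 3.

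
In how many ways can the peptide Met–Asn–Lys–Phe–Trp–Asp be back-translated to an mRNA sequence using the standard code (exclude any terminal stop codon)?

16

Met: 1 codon.
Asn: 2 codons.
Lys: 2 codons.
Phe: 2 codons.
Trp: 1 codon.
Asp: 2 codons.
1 × 2 × 2 × 2 × 1 × 2 = 16.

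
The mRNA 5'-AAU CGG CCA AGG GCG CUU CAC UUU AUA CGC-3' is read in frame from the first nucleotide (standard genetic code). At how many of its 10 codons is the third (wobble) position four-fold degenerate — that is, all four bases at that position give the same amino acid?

5

Codon 1 AAU (Asn): third position 2-fold.
Codon 2 CGG (Arg): third position 4-fold.
Codon 3 CCA (Pro): third position 4-fold.
Codon 4 AGG (Arg): third position 2-fold.
Codon 5 GCG (Ala): third position 4-fold.
Codon 6 CUU (Leu): third position 4-fold.
Codon 7 CAC (His): third position 2-fold.
Codon 8 UUU (Phe): third position 2-fold.
Codon 9 AUA (Ile): third position 3-fold.
Codon 10 CGC (Arg): third position 4-fold.
Four-fold degenerate third positions: 5.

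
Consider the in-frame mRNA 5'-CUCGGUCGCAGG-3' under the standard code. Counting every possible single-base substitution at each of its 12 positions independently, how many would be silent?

11

Codon 1 (CUC, Leu): 3 synonymous substitutions.
Codon 2 (GGU, Gly): 3 synonymous substitutions.
Codon 3 (CGC, Arg): 3 synonymous substitutions.
Codon 4 (AGG, Arg): 2 synonymous substitutions.
Total: 3 + 3 + 3 + 2 = 11.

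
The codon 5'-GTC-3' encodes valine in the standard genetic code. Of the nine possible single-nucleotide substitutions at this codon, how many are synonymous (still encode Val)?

3

Position 1: none → 0 synonymous.
Position 2: none → 0 synonymous.
Position 3: GTT, GTA, GTG → 3 synonymous.
Total: 0 + 0 + 3 = 3.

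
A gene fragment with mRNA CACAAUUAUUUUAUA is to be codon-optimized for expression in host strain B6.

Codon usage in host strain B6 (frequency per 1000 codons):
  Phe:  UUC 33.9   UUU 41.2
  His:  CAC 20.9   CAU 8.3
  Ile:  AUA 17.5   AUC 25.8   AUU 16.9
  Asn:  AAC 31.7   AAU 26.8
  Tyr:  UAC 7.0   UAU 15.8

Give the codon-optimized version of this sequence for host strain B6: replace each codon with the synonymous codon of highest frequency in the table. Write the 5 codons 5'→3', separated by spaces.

Codon 1 (His): best is CAC at 20.9.
Codon 2 (Asn): best is AAC at 31.7.
Codon 3 (Tyr): best is UAU at 15.8.
Codon 4 (Phe): best is UUU at 41.2.
Codon 5 (Ile): best is AUC at 25.8.

CAC AAC UAU UUU AUC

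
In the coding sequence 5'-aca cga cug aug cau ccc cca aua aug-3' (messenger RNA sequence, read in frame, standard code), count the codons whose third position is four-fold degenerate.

Codon 1 ACA (Thr): third position 4-fold.
Codon 2 CGA (Arg): third position 4-fold.
Codon 3 CUG (Leu): third position 4-fold.
Codon 4 AUG (Met): third position 1-fold.
Codon 5 CAU (His): third position 2-fold.
Codon 6 CCC (Pro): third position 4-fold.
Codon 7 CCA (Pro): third position 4-fold.
Codon 8 AUA (Ile): third position 3-fold.
Codon 9 AUG (Met): third position 1-fold.
Four-fold degenerate third positions: 5.

5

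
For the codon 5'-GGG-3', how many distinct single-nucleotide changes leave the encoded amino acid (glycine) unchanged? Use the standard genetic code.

3

Position 1: none → 0 synonymous.
Position 2: none → 0 synonymous.
Position 3: GGU, GGC, GGA → 3 synonymous.
Total: 0 + 0 + 3 = 3.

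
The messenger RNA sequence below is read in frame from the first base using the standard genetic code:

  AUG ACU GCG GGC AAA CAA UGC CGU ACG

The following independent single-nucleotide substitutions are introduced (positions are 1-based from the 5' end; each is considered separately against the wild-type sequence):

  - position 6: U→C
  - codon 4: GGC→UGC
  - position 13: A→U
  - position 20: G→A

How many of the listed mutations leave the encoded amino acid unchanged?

1

Codon 2: ACU (Thr) → ACC (Thr) — synonymous.
Codon 4: GGC (Gly) → UGC (Cys) — missense.
Codon 5: AAA (Lys) → UAA (Stop) — nonsense.
Codon 7: UGC (Cys) → UAC (Tyr) — missense.
Synonymous: 1 of 4.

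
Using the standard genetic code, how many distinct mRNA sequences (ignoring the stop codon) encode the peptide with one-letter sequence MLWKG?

48

Met: 1 codon.
Leu: 6 codons.
Trp: 1 codon.
Lys: 2 codons.
Gly: 4 codons.
1 × 6 × 1 × 2 × 4 = 48.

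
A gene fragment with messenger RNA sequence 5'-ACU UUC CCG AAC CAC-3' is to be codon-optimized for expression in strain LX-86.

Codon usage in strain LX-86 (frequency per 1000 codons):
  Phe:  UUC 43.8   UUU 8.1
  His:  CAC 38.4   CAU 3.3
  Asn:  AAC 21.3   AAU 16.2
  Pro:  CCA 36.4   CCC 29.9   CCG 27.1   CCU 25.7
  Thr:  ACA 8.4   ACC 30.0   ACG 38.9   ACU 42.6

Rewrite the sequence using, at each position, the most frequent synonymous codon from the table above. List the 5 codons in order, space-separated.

Codon 1 (Thr): best is ACU at 42.6.
Codon 2 (Phe): best is UUC at 43.8.
Codon 3 (Pro): best is CCA at 36.4.
Codon 4 (Asn): best is AAC at 21.3.
Codon 5 (His): best is CAC at 38.4.

ACU UUC CCA AAC CAC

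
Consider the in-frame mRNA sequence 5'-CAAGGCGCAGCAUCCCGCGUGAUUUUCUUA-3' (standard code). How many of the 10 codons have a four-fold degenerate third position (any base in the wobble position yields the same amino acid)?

Codon 1 CAA (Gln): third position 2-fold.
Codon 2 GGC (Gly): third position 4-fold.
Codon 3 GCA (Ala): third position 4-fold.
Codon 4 GCA (Ala): third position 4-fold.
Codon 5 UCC (Ser): third position 4-fold.
Codon 6 CGC (Arg): third position 4-fold.
Codon 7 GUG (Val): third position 4-fold.
Codon 8 AUU (Ile): third position 3-fold.
Codon 9 UUC (Phe): third position 2-fold.
Codon 10 UUA (Leu): third position 2-fold.
Four-fold degenerate third positions: 6.

6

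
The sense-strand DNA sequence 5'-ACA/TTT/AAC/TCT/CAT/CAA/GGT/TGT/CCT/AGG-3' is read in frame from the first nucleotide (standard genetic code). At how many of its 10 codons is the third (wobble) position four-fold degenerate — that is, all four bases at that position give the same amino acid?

Codon 1 ACA (Thr): third position 4-fold.
Codon 2 TTT (Phe): third position 2-fold.
Codon 3 AAC (Asn): third position 2-fold.
Codon 4 TCT (Ser): third position 4-fold.
Codon 5 CAT (His): third position 2-fold.
Codon 6 CAA (Gln): third position 2-fold.
Codon 7 GGT (Gly): third position 4-fold.
Codon 8 TGT (Cys): third position 2-fold.
Codon 9 CCT (Pro): third position 4-fold.
Codon 10 AGG (Arg): third position 2-fold.
Four-fold degenerate third positions: 4.

4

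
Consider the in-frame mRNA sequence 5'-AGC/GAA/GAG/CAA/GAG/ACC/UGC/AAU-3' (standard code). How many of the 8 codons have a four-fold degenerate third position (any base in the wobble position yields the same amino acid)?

1

Codon 1 AGC (Ser): third position 2-fold.
Codon 2 GAA (Glu): third position 2-fold.
Codon 3 GAG (Glu): third position 2-fold.
Codon 4 CAA (Gln): third position 2-fold.
Codon 5 GAG (Glu): third position 2-fold.
Codon 6 ACC (Thr): third position 4-fold.
Codon 7 UGC (Cys): third position 2-fold.
Codon 8 AAU (Asn): third position 2-fold.
Four-fold degenerate third positions: 1.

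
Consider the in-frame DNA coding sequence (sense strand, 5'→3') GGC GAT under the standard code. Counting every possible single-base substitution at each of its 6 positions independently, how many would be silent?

Codon 1 (GGC, Gly): 3 synonymous substitutions.
Codon 2 (GAT, Asp): 1 synonymous substitution.
Total: 3 + 1 = 4.

4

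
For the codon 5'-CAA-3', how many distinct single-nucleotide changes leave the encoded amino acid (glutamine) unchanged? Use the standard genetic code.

Position 1: none → 0 synonymous.
Position 2: none → 0 synonymous.
Position 3: CAG → 1 synonymous.
Total: 0 + 0 + 1 = 1.

1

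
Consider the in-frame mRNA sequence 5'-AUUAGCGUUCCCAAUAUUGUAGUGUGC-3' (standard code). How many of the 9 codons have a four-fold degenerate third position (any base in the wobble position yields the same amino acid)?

Codon 1 AUU (Ile): third position 3-fold.
Codon 2 AGC (Ser): third position 2-fold.
Codon 3 GUU (Val): third position 4-fold.
Codon 4 CCC (Pro): third position 4-fold.
Codon 5 AAU (Asn): third position 2-fold.
Codon 6 AUU (Ile): third position 3-fold.
Codon 7 GUA (Val): third position 4-fold.
Codon 8 GUG (Val): third position 4-fold.
Codon 9 UGC (Cys): third position 2-fold.
Four-fold degenerate third positions: 4.

4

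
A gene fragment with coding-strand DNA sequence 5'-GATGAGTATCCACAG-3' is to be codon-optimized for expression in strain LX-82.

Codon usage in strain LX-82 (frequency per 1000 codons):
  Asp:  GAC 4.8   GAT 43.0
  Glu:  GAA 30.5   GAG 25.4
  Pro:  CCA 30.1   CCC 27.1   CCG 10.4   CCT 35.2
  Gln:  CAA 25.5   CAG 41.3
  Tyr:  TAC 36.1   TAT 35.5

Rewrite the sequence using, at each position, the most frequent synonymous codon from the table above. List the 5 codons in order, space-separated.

Codon 1 (Asp): best is GAT at 43.0.
Codon 2 (Glu): best is GAA at 30.5.
Codon 3 (Tyr): best is TAC at 36.1.
Codon 4 (Pro): best is CCT at 35.2.
Codon 5 (Gln): best is CAG at 41.3.

GAT GAA TAC CCT CAG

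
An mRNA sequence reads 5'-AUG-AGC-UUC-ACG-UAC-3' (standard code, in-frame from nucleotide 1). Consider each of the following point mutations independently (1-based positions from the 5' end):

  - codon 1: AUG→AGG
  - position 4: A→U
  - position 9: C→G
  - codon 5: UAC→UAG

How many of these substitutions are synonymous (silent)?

0

Codon 1: AUG (Met) → AGG (Arg) — missense.
Codon 2: AGC (Ser) → UGC (Cys) — missense.
Codon 3: UUC (Phe) → UUG (Leu) — missense.
Codon 5: UAC (Tyr) → UAG (Stop) — nonsense.
Synonymous: 0 of 4.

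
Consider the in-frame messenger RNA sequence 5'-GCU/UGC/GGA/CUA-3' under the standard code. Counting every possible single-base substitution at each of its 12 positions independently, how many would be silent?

Codon 1 (GCU, Ala): 3 synonymous substitutions.
Codon 2 (UGC, Cys): 1 synonymous substitution.
Codon 3 (GGA, Gly): 3 synonymous substitutions.
Codon 4 (CUA, Leu): 4 synonymous substitutions.
Total: 3 + 1 + 3 + 4 = 11.

11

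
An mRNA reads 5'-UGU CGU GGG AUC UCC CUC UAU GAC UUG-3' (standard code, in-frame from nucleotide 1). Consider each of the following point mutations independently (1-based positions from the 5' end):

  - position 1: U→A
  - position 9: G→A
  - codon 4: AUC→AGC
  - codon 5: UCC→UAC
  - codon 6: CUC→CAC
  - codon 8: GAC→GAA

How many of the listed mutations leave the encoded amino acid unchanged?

1

Codon 1: UGU (Cys) → AGU (Ser) — missense.
Codon 3: GGG (Gly) → GGA (Gly) — synonymous.
Codon 4: AUC (Ile) → AGC (Ser) — missense.
Codon 5: UCC (Ser) → UAC (Tyr) — missense.
Codon 6: CUC (Leu) → CAC (His) — missense.
Codon 8: GAC (Asp) → GAA (Glu) — missense.
Synonymous: 1 of 6.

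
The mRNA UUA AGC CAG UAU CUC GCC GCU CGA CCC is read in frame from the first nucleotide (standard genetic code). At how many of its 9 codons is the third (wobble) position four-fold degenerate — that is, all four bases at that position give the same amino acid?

Codon 1 UUA (Leu): third position 2-fold.
Codon 2 AGC (Ser): third position 2-fold.
Codon 3 CAG (Gln): third position 2-fold.
Codon 4 UAU (Tyr): third position 2-fold.
Codon 5 CUC (Leu): third position 4-fold.
Codon 6 GCC (Ala): third position 4-fold.
Codon 7 GCU (Ala): third position 4-fold.
Codon 8 CGA (Arg): third position 4-fold.
Codon 9 CCC (Pro): third position 4-fold.
Four-fold degenerate third positions: 5.

5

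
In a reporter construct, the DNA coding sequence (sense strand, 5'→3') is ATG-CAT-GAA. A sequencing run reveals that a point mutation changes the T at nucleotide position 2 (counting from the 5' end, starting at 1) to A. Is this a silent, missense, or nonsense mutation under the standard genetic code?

Position 2 falls in codon 1: ATG → Met.
After the substitution the codon is AAG → Lys.
Met ≠ Lys, so this is a missense mutation.

missense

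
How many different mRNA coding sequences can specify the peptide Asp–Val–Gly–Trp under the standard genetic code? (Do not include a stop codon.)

32

Asp: 2 codons.
Val: 4 codons.
Gly: 4 codons.
Trp: 1 codon.
2 × 4 × 4 × 1 = 32.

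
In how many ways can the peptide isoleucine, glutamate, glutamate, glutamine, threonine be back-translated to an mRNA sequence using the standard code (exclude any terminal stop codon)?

Ile: 3 codons.
Glu: 2 codons.
Glu: 2 codons.
Gln: 2 codons.
Thr: 4 codons.
3 × 2 × 2 × 2 × 4 = 96.

96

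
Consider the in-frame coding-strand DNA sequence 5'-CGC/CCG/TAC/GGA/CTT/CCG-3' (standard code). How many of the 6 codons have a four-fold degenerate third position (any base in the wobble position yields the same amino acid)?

Codon 1 CGC (Arg): third position 4-fold.
Codon 2 CCG (Pro): third position 4-fold.
Codon 3 TAC (Tyr): third position 2-fold.
Codon 4 GGA (Gly): third position 4-fold.
Codon 5 CTT (Leu): third position 4-fold.
Codon 6 CCG (Pro): third position 4-fold.
Four-fold degenerate third positions: 5.

5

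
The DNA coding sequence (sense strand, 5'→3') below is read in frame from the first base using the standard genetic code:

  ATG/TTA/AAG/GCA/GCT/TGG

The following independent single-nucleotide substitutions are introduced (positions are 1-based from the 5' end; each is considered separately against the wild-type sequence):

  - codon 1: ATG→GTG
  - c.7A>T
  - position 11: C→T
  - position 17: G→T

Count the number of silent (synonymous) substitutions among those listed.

Codon 1: ATG (Met) → GTG (Val) — missense.
Codon 3: AAG (Lys) → TAG (Stop) — nonsense.
Codon 4: GCA (Ala) → GTA (Val) — missense.
Codon 6: TGG (Trp) → TTG (Leu) — missense.
Synonymous: 0 of 4.

0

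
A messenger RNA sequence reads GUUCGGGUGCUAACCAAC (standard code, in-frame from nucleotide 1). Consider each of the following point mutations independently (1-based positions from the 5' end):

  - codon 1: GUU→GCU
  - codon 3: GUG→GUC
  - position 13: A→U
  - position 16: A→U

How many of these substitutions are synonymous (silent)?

Codon 1: GUU (Val) → GCU (Ala) — missense.
Codon 3: GUG (Val) → GUC (Val) — synonymous.
Codon 5: ACC (Thr) → UCC (Ser) — missense.
Codon 6: AAC (Asn) → UAC (Tyr) — missense.
Synonymous: 1 of 4.

1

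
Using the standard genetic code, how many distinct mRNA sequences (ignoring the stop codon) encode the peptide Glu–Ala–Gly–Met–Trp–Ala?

128

Glu: 2 codons.
Ala: 4 codons.
Gly: 4 codons.
Met: 1 codon.
Trp: 1 codon.
Ala: 4 codons.
2 × 4 × 4 × 1 × 1 × 4 = 128.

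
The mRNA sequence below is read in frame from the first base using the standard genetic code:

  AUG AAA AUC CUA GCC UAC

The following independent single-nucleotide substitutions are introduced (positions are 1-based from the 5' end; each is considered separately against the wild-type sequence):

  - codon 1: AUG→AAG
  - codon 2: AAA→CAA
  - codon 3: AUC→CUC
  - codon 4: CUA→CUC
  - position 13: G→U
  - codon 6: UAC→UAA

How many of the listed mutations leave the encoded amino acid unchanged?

Codon 1: AUG (Met) → AAG (Lys) — missense.
Codon 2: AAA (Lys) → CAA (Gln) — missense.
Codon 3: AUC (Ile) → CUC (Leu) — missense.
Codon 4: CUA (Leu) → CUC (Leu) — synonymous.
Codon 5: GCC (Ala) → UCC (Ser) — missense.
Codon 6: UAC (Tyr) → UAA (Stop) — nonsense.
Synonymous: 1 of 6.

1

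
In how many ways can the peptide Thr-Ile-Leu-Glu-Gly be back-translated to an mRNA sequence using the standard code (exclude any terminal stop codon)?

Thr: 4 codons.
Ile: 3 codons.
Leu: 6 codons.
Glu: 2 codons.
Gly: 4 codons.
4 × 3 × 6 × 2 × 4 = 576.

576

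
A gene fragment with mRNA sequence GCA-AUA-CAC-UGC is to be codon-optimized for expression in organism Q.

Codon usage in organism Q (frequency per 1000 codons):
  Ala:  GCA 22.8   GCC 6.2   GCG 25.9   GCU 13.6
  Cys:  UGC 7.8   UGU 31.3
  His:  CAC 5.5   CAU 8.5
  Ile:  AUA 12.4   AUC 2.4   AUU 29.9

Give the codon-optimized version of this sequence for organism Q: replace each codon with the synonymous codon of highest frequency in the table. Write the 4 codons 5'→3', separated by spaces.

Codon 1 (Ala): best is GCG at 25.9.
Codon 2 (Ile): best is AUU at 29.9.
Codon 3 (His): best is CAU at 8.5.
Codon 4 (Cys): best is UGU at 31.3.

GCG AUU CAU UGU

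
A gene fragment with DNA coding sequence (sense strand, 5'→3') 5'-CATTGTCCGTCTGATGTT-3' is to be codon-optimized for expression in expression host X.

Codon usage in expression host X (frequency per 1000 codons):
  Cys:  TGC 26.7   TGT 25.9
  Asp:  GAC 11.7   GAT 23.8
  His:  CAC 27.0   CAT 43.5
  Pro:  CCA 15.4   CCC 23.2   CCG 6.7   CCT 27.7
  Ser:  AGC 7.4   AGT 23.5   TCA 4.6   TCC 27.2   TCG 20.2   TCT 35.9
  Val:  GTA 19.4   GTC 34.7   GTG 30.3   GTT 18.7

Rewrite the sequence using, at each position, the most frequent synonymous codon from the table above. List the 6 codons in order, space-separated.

CAT TGC CCT TCT GAT GTC

Codon 1 (His): best is CAT at 43.5.
Codon 2 (Cys): best is TGC at 26.7.
Codon 3 (Pro): best is CCT at 27.7.
Codon 4 (Ser): best is TCT at 35.9.
Codon 5 (Asp): best is GAT at 23.8.
Codon 6 (Val): best is GTC at 34.7.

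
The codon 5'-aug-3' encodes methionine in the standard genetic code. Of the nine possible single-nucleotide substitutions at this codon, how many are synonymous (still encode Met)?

Position 1: none → 0 synonymous.
Position 2: none → 0 synonymous.
Position 3: none → 0 synonymous.
Total: 0 + 0 + 0 = 0.

0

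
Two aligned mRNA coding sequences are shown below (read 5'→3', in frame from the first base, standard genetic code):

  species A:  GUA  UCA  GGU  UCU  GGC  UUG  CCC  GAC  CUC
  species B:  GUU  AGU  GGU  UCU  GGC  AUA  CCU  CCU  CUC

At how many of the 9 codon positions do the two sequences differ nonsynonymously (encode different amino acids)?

2

Codon 1: GUA Val / GUU Val — synonymous.
Codon 2: UCA Ser / AGU Ser — synonymous.
Codon 3: GGU Gly / GGU Gly — identical.
Codon 4: UCU Ser / UCU Ser — identical.
Codon 5: GGC Gly / GGC Gly — identical.
Codon 6: UUG Leu / AUA Ile — nonsynonymous.
Codon 7: CCC Pro / CCU Pro — synonymous.
Codon 8: GAC Asp / CCU Pro — nonsynonymous.
Codon 9: CUC Leu / CUC Leu — identical.
Nonsynonymous differences: 2.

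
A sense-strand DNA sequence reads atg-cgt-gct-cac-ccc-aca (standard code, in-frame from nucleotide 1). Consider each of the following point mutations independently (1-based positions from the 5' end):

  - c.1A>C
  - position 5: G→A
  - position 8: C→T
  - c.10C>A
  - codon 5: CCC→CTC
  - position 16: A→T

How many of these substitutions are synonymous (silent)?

Codon 1: ATG (Met) → CTG (Leu) — missense.
Codon 2: CGT (Arg) → CAT (His) — missense.
Codon 3: GCT (Ala) → GTT (Val) — missense.
Codon 4: CAC (His) → AAC (Asn) — missense.
Codon 5: CCC (Pro) → CTC (Leu) — missense.
Codon 6: ACA (Thr) → TCA (Ser) — missense.
Synonymous: 0 of 6.

0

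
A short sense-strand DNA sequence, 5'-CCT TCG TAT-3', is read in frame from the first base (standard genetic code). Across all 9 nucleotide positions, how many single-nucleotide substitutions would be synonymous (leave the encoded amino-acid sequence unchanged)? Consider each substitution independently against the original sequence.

Codon 1 (CCT, Pro): 3 synonymous substitutions.
Codon 2 (TCG, Ser): 3 synonymous substitutions.
Codon 3 (TAT, Tyr): 1 synonymous substitution.
Total: 3 + 3 + 1 = 7.

7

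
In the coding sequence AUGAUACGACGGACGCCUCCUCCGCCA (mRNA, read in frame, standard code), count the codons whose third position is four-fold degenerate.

7

Codon 1 AUG (Met): third position 1-fold.
Codon 2 AUA (Ile): third position 3-fold.
Codon 3 CGA (Arg): third position 4-fold.
Codon 4 CGG (Arg): third position 4-fold.
Codon 5 ACG (Thr): third position 4-fold.
Codon 6 CCU (Pro): third position 4-fold.
Codon 7 CCU (Pro): third position 4-fold.
Codon 8 CCG (Pro): third position 4-fold.
Codon 9 CCA (Pro): third position 4-fold.
Four-fold degenerate third positions: 7.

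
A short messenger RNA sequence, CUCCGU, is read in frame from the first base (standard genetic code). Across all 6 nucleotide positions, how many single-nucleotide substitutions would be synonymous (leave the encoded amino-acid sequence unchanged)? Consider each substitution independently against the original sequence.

Codon 1 (CUC, Leu): 3 synonymous substitutions.
Codon 2 (CGU, Arg): 3 synonymous substitutions.
Total: 3 + 3 = 6.

6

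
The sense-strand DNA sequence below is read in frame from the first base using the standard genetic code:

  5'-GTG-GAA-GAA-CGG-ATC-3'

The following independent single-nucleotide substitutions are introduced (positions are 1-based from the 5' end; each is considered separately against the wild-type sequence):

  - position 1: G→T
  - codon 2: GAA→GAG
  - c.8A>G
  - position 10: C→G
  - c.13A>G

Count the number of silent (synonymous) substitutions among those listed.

1

Codon 1: GTG (Val) → TTG (Leu) — missense.
Codon 2: GAA (Glu) → GAG (Glu) — synonymous.
Codon 3: GAA (Glu) → GGA (Gly) — missense.
Codon 4: CGG (Arg) → GGG (Gly) — missense.
Codon 5: ATC (Ile) → GTC (Val) — missense.
Synonymous: 1 of 5.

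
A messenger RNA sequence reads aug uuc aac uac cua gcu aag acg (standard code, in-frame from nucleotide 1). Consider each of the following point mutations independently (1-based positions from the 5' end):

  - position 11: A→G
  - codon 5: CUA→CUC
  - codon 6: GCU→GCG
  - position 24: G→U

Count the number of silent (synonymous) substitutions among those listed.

3

Codon 4: UAC (Tyr) → UGC (Cys) — missense.
Codon 5: CUA (Leu) → CUC (Leu) — synonymous.
Codon 6: GCU (Ala) → GCG (Ala) — synonymous.
Codon 8: ACG (Thr) → ACU (Thr) — synonymous.
Synonymous: 3 of 4.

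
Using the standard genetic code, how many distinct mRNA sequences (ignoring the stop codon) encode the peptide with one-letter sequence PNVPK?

Pro: 4 codons.
Asn: 2 codons.
Val: 4 codons.
Pro: 4 codons.
Lys: 2 codons.
4 × 2 × 4 × 4 × 2 = 256.

256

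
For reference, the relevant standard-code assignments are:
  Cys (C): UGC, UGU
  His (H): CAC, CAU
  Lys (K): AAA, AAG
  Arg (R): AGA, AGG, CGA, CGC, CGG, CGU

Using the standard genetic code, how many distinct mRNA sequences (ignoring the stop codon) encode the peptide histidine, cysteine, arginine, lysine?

48

His: 2 codons.
Cys: 2 codons.
Arg: 6 codons.
Lys: 2 codons.
2 × 2 × 6 × 2 = 48.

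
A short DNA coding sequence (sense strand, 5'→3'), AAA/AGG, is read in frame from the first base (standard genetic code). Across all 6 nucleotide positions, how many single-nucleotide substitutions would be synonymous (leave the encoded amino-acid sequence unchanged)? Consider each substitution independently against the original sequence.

3

Codon 1 (AAA, Lys): 1 synonymous substitution.
Codon 2 (AGG, Arg): 2 synonymous substitutions.
Total: 1 + 2 = 3.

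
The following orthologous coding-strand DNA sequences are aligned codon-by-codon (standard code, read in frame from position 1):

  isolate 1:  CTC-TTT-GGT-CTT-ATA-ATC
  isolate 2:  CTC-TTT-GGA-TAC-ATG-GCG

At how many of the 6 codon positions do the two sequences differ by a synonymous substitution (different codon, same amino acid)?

Codon 1: CTC Leu / CTC Leu — identical.
Codon 2: TTT Phe / TTT Phe — identical.
Codon 3: GGT Gly / GGA Gly — synonymous.
Codon 4: CTT Leu / TAC Tyr — nonsynonymous.
Codon 5: ATA Ile / ATG Met — nonsynonymous.
Codon 6: ATC Ile / GCG Ala — nonsynonymous.
Synonymous differences: 1.

1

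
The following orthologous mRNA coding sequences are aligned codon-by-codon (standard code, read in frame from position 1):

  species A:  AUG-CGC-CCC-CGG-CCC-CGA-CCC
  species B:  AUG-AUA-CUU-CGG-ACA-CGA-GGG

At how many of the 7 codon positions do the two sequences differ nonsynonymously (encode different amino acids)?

Codon 1: AUG Met / AUG Met — identical.
Codon 2: CGC Arg / AUA Ile — nonsynonymous.
Codon 3: CCC Pro / CUU Leu — nonsynonymous.
Codon 4: CGG Arg / CGG Arg — identical.
Codon 5: CCC Pro / ACA Thr — nonsynonymous.
Codon 6: CGA Arg / CGA Arg — identical.
Codon 7: CCC Pro / GGG Gly — nonsynonymous.
Nonsynonymous differences: 4.

4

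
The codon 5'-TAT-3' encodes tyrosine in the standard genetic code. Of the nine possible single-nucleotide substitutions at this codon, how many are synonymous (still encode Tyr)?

Position 1: none → 0 synonymous.
Position 2: none → 0 synonymous.
Position 3: TAC → 1 synonymous.
Total: 0 + 0 + 1 = 1.

1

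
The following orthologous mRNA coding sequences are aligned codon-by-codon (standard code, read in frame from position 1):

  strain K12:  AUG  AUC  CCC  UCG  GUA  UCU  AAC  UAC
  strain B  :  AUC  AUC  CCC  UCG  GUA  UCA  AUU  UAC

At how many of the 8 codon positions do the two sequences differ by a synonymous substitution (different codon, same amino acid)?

Codon 1: AUG Met / AUC Ile — nonsynonymous.
Codon 2: AUC Ile / AUC Ile — identical.
Codon 3: CCC Pro / CCC Pro — identical.
Codon 4: UCG Ser / UCG Ser — identical.
Codon 5: GUA Val / GUA Val — identical.
Codon 6: UCU Ser / UCA Ser — synonymous.
Codon 7: AAC Asn / AUU Ile — nonsynonymous.
Codon 8: UAC Tyr / UAC Tyr — identical.
Synonymous differences: 1.

1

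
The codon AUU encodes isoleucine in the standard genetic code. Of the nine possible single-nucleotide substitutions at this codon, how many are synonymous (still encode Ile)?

2

Position 1: none → 0 synonymous.
Position 2: none → 0 synonymous.
Position 3: AUC, AUA → 2 synonymous.
Total: 0 + 0 + 2 = 2.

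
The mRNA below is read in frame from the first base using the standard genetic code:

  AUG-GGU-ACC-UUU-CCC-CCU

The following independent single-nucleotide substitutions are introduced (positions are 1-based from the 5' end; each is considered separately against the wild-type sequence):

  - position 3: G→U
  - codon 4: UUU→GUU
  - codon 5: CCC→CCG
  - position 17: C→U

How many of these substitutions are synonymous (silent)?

Codon 1: AUG (Met) → AUU (Ile) — missense.
Codon 4: UUU (Phe) → GUU (Val) — missense.
Codon 5: CCC (Pro) → CCG (Pro) — synonymous.
Codon 6: CCU (Pro) → CUU (Leu) — missense.
Synonymous: 1 of 4.

1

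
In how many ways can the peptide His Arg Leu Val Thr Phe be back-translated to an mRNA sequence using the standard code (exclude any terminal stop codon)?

2304

His: 2 codons.
Arg: 6 codons.
Leu: 6 codons.
Val: 4 codons.
Thr: 4 codons.
Phe: 2 codons.
2 × 6 × 6 × 4 × 4 × 2 = 2304.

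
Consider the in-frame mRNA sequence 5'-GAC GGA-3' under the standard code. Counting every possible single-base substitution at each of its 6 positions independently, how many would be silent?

4

Codon 1 (GAC, Asp): 1 synonymous substitution.
Codon 2 (GGA, Gly): 3 synonymous substitutions.
Total: 1 + 3 = 4.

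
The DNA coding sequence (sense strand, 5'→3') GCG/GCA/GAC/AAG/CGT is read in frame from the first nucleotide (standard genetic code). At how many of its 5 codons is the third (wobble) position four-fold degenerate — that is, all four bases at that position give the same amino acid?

Codon 1 GCG (Ala): third position 4-fold.
Codon 2 GCA (Ala): third position 4-fold.
Codon 3 GAC (Asp): third position 2-fold.
Codon 4 AAG (Lys): third position 2-fold.
Codon 5 CGT (Arg): third position 4-fold.
Four-fold degenerate third positions: 3.

3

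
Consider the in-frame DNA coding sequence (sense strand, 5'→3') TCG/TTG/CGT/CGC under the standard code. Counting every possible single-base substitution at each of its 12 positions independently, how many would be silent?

Codon 1 (TCG, Ser): 3 synonymous substitutions.
Codon 2 (TTG, Leu): 2 synonymous substitutions.
Codon 3 (CGT, Arg): 3 synonymous substitutions.
Codon 4 (CGC, Arg): 3 synonymous substitutions.
Total: 3 + 2 + 3 + 3 = 11.

11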